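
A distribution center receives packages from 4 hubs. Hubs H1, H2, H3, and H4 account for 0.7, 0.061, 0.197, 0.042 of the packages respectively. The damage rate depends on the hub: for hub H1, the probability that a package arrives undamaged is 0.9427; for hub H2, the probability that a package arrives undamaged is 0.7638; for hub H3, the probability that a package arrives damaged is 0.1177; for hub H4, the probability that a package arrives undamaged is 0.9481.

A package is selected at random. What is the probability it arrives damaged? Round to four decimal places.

P(D|H1) = 1 − 0.9427 = 0.0573.
P(D|H2) = 1 − 0.7638 = 0.2362.
P(D|H4) = 1 − 0.9481 = 0.0519.
By the law of total probability,
P(D) = P(D|H1)·P(H1) + P(D|H2)·P(H2) + P(D|H3)·P(H3) + P(D|H4)·P(H4)
      = 0.0573·0.7 + 0.2362·0.061 + 0.1177·0.197 + 0.0519·0.042
      = 0.04011 + 0.0144082 + 0.0231869 + 0.0021798 = 0.0798849

P(D) ≈ 0.0799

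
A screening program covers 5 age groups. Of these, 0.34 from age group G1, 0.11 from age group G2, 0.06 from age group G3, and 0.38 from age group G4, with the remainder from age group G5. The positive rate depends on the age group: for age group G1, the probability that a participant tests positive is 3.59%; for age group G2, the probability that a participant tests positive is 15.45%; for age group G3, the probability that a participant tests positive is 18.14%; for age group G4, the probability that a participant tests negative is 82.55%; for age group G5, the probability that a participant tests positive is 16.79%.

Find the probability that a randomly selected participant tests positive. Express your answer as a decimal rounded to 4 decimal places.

P(T) ≈ 0.1249

P(G5) = 1 − (0.34 + 0.11 + 0.06 + 0.38) = 0.11.
P(T|G4) = 1 − 0.8255 = 0.1745.
P(T) = P(T|G1)·P(G1) + P(T|G2)·P(G2) + P(T|G3)·P(G3) + P(T|G4)·P(G4) + P(T|G5)·P(G5)
      = 0.0359·0.34 + 0.1545·0.11 + 0.1814·0.06 + 0.1745·0.38 + 0.1679·0.11
      = 0.012206 + 0.016995 + 0.010884 + 0.06631 + 0.018469 = 0.124864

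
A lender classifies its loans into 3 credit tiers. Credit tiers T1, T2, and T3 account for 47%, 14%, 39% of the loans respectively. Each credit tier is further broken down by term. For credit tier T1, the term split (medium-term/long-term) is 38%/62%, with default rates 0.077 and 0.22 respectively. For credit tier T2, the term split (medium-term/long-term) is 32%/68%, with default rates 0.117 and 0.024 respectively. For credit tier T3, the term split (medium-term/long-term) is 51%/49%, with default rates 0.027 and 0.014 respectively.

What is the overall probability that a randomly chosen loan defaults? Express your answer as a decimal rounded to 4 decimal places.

P(D|T1) = 0.38·0.077 + 0.62·0.22 = 0.02926 + 0.1364 = 0.16566
P(D|T2) = 0.32·0.117 + 0.68·0.024 = 0.03744 + 0.01632 = 0.05376
P(D|T3) = 0.51·0.027 + 0.49·0.014 = 0.01377 + 0.00686 = 0.02063
By total probability over the outer partition,
P(D) = 0.47·0.16566 + 0.14·0.05376 + 0.39·0.02063
      = 0.0778602 + 0.0075264 + 0.0080457 = 0.0934323

0.0934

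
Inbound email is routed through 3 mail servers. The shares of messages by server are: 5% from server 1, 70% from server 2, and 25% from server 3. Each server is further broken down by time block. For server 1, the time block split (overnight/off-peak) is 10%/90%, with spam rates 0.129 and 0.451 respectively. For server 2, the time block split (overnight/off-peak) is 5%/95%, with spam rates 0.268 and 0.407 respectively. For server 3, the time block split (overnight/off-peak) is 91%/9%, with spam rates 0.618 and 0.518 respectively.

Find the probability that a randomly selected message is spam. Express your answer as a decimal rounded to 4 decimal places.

0.4532

P(S|1) = 0.1·0.129 + 0.9·0.451 = 0.0129 + 0.4059 = 0.4188
P(S|2) = 0.05·0.268 + 0.95·0.407 = 0.0134 + 0.38665 = 0.40005
P(S|3) = 0.91·0.618 + 0.09·0.518 = 0.56238 + 0.04662 = 0.609
Then overall,
P(S) = 0.05·0.4188 + 0.7·0.40005 + 0.25·0.609
      = 0.02094 + 0.280035 + 0.15225 = 0.453225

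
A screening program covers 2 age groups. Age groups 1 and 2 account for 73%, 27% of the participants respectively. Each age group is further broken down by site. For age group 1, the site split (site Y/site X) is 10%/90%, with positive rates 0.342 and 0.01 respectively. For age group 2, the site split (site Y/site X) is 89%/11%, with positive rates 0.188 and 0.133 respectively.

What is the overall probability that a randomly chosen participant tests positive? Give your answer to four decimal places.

P(T|1) = 0.1·0.342 + 0.9·0.01 = 0.0342 + 0.009 = 0.0432
P(T|2) = 0.89·0.188 + 0.11·0.133 = 0.16732 + 0.01463 = 0.18195
By total probability over the outer partition,
P(T) = 0.73·0.0432 + 0.27·0.18195
      = 0.031536 + 0.0491265 = 0.0806625

P(T) ≈ 0.0807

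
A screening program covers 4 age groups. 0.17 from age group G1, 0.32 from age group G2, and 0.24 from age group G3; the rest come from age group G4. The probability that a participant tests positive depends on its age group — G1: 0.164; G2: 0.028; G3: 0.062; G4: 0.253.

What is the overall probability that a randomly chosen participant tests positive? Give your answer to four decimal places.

P(G4) = 1 − (0.17 + 0.32 + 0.24) = 0.27.
Summing over the partition,
P(T) = P(T|G1)·P(G1) + P(T|G2)·P(G2) + P(T|G3)·P(G3) + P(T|G4)·P(G4)
      = 0.164·0.17 + 0.028·0.32 + 0.062·0.24 + 0.253·0.27
      = 0.02788 + 0.00896 + 0.01488 + 0.06831 = 0.12003

P(T) ≈ 0.1200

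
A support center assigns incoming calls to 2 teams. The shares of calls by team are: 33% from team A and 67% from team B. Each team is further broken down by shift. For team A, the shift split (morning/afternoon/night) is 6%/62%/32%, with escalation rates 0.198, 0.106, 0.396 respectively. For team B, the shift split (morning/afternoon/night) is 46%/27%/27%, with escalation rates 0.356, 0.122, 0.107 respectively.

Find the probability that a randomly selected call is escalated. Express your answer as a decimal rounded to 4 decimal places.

P(E|A) = 0.06·0.198 + 0.62·0.106 + 0.32·0.396 = 0.01188 + 0.06572 + 0.12672 = 0.20432
P(E|B) = 0.46·0.356 + 0.27·0.122 + 0.27·0.107 = 0.16376 + 0.03294 + 0.02889 = 0.22559
By total probability over the outer partition,
P(E) = 0.33·0.20432 + 0.67·0.22559
      = 0.0674256 + 0.1511453 = 0.2185709

0.2186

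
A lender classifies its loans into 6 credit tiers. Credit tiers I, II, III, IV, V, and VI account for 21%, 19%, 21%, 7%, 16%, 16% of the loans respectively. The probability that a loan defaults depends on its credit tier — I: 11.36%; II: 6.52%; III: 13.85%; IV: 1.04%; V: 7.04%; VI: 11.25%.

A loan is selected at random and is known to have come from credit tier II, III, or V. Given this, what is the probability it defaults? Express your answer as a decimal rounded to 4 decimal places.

Let S = {II, III, V}.
P(S) = 0.19 + 0.21 + 0.16 = 0.56.
P(D ∩ S) = 0.0652·0.19 + 0.1385·0.21 + 0.0704·0.16 = 0.012388 + 0.029085 + 0.011264 = 0.052737.
P(D | S) = 0.052737 / 0.56 = 0.094173…

0.0942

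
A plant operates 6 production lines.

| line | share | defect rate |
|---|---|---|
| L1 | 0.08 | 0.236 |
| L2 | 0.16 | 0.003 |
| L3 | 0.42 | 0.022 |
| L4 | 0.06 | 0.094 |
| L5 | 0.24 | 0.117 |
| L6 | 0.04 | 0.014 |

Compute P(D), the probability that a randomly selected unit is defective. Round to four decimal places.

0.0629

Using total probability over the partition,
P(D) = P(D|L1)·P(L1) + P(D|L2)·P(L2) + P(D|L3)·P(L3) + P(D|L4)·P(L4) + P(D|L5)·P(L5) + P(D|L6)·P(L6)
      = 0.236·0.08 + 0.003·0.16 + 0.022·0.42 + 0.094·0.06 + 0.117·0.24 + 0.014·0.04
      = 0.01888 + 0.00048 + 0.00924 + 0.00564 + 0.02808 + 0.00056 = 0.06288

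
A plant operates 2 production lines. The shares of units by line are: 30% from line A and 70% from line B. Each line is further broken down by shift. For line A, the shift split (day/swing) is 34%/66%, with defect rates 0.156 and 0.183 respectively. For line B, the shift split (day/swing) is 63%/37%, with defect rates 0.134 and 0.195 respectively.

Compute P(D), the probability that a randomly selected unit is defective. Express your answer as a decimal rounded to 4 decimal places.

P(D|A) = 0.34·0.156 + 0.66·0.183 = 0.05304 + 0.12078 = 0.17382
P(D|B) = 0.63·0.134 + 0.37·0.195 = 0.08442 + 0.07215 = 0.15657
By total probability over the outer partition,
P(D) = 0.3·0.17382 + 0.7·0.15657
      = 0.052146 + 0.109599 = 0.161745

P(D) ≈ 0.1617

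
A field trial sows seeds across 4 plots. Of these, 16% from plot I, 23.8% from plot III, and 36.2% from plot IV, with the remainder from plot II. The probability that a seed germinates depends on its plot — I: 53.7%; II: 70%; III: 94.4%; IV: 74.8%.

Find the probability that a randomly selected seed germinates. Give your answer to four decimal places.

P(II) = 1 − (0.16 + 0.238 + 0.362) = 0.24.
By the law of total probability,
P(G) = P(G|I)·P(I) + P(G|II)·P(II) + P(G|III)·P(III) + P(G|IV)·P(IV)
      = 0.537·0.16 + 0.7·0.24 + 0.944·0.238 + 0.748·0.362
      = 0.08592 + 0.168 + 0.224672 + 0.270776 = 0.749368

0.7494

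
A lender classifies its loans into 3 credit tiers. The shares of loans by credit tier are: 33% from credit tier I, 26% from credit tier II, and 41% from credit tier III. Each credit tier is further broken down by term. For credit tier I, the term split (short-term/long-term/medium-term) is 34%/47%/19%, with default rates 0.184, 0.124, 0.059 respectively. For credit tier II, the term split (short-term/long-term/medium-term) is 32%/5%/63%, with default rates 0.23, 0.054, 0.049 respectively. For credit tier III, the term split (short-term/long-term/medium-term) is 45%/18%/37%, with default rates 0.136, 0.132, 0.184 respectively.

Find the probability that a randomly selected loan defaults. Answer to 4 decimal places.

P(D|I) = 0.34·0.184 + 0.47·0.124 + 0.19·0.059 = 0.06256 + 0.05828 + 0.01121 = 0.13205
P(D|II) = 0.32·0.23 + 0.05·0.054 + 0.63·0.049 = 0.0736 + 0.0027 + 0.03087 = 0.10717
P(D|III) = 0.45·0.136 + 0.18·0.132 + 0.37·0.184 = 0.0612 + 0.02376 + 0.06808 = 0.15304
Then overall,
P(D) = 0.33·0.13205 + 0.26·0.10717 + 0.41·0.15304
      = 0.0435765 + 0.0278642 + 0.0627464 = 0.1341871

P(D) ≈ 0.1342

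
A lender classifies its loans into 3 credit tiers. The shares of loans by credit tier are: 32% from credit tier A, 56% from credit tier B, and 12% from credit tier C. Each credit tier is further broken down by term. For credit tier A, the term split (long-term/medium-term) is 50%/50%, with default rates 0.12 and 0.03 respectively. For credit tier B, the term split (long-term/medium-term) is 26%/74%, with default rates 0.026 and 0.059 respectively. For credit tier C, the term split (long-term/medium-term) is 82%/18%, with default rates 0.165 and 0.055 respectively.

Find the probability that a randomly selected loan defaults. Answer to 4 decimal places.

0.0697

P(D|A) = 0.5·0.12 + 0.5·0.03 = 0.06 + 0.015 = 0.075
P(D|B) = 0.26·0.026 + 0.74·0.059 = 0.00676 + 0.04366 = 0.05042
P(D|C) = 0.82·0.165 + 0.18·0.055 = 0.1353 + 0.0099 = 0.1452
By total probability over the outer partition,
P(D) = 0.32·0.075 + 0.56·0.05042 + 0.12·0.1452
      = 0.024 + 0.0282352 + 0.017424 = 0.0696592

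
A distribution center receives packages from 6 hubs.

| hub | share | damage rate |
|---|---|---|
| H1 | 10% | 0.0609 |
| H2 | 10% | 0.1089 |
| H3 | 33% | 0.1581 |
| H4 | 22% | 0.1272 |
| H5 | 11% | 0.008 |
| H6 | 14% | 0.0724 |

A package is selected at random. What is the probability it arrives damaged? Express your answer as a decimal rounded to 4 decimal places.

Using total probability over the partition,
P(D) = P(D|H1)·P(H1) + P(D|H2)·P(H2) + P(D|H3)·P(H3) + P(D|H4)·P(H4) + P(D|H5)·P(H5) + P(D|H6)·P(H6)
      = 0.0609·0.1 + 0.1089·0.1 + 0.1581·0.33 + 0.1272·0.22 + 0.008·0.11 + 0.0724·0.14
      = 0.00609 + 0.01089 + 0.052173 + 0.027984 + 0.00088 + 0.010136 = 0.108153

0.1082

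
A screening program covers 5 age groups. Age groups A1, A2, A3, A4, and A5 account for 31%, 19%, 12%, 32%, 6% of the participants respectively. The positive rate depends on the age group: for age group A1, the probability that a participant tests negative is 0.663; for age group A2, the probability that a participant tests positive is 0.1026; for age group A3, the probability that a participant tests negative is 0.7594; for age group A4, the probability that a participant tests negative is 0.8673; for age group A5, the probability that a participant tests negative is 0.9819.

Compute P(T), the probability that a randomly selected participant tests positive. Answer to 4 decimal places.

P(T|A1) = 1 − 0.663 = 0.337.
P(T|A3) = 1 − 0.7594 = 0.2406.
P(T|A4) = 1 − 0.8673 = 0.1327.
P(T|A5) = 1 − 0.9819 = 0.0181.
Using total probability over the partition,
P(T) = P(T|A1)·P(A1) + P(T|A2)·P(A2) + P(T|A3)·P(A3) + P(T|A4)·P(A4) + P(T|A5)·P(A5)
      = 0.337·0.31 + 0.1026·0.19 + 0.2406·0.12 + 0.1327·0.32 + 0.0181·0.06
      = 0.10447 + 0.019494 + 0.028872 + 0.042464 + 0.001086 = 0.196386

P(T) ≈ 0.1964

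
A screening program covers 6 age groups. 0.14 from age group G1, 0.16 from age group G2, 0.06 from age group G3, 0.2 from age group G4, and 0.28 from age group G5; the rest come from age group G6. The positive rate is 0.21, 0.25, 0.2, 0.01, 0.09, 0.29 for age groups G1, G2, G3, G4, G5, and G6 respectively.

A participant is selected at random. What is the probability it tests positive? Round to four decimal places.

0.1550

P(G6) = 1 − (0.14 + 0.16 + 0.06 + 0.2 + 0.28) = 0.16.
By the law of total probability,
P(T) = P(T|G1)·P(G1) + P(T|G2)·P(G2) + P(T|G3)·P(G3) + P(T|G4)·P(G4) + P(T|G5)·P(G5) + P(T|G6)·P(G6)
      = 0.21·0.14 + 0.25·0.16 + 0.2·0.06 + 0.01·0.2 + 0.09·0.28 + 0.29·0.16
      = 0.0294 + 0.04 + 0.012 + 0.002 + 0.0252 + 0.0464 = 0.155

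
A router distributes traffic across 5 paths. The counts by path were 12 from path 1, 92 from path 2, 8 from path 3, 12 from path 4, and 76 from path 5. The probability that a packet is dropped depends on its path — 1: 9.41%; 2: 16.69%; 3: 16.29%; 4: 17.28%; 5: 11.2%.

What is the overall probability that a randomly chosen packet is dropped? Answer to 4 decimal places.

Total: 12 + 92 + 8 + 12 + 76 = 200.
P(1) = 12/200 = 0.06. P(2) = 92/200 = 0.46. P(3) = 8/200 = 0.04. P(4) = 12/200 = 0.06. P(5) = 76/200 = 0.38.
Using total probability over the partition,
P(L) = P(L|1)·P(1) + P(L|2)·P(2) + P(L|3)·P(3) + P(L|4)·P(4) + P(L|5)·P(5)
      = 0.0941·0.06 + 0.1669·0.46 + 0.1629·0.04 + 0.1728·0.06 + 0.112·0.38
      = 0.005646 + 0.076774 + 0.006516 + 0.010368 + 0.04256 = 0.141864

0.1419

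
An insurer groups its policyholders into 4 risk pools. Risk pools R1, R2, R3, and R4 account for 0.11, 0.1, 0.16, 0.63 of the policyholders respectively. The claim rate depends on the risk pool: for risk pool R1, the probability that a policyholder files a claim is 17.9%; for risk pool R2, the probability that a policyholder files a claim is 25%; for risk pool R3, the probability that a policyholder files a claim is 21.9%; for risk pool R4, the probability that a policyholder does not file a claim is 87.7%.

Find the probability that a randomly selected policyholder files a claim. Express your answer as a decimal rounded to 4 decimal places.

P(C|R4) = 1 − 0.877 = 0.123.
P(C) = P(C|R1)·P(R1) + P(C|R2)·P(R2) + P(C|R3)·P(R3) + P(C|R4)·P(R4)
      = 0.179·0.11 + 0.25·0.1 + 0.219·0.16 + 0.123·0.63
      = 0.01969 + 0.025 + 0.03504 + 0.07749 = 0.15722

0.1572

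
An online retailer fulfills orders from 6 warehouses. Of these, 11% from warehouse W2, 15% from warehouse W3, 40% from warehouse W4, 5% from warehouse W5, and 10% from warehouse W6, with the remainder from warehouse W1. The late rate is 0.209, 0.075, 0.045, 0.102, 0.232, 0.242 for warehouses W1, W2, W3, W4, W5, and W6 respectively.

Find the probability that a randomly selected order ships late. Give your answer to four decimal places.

P(W1) = 1 − (0.11 + 0.15 + 0.4 + 0.05 + 0.1) = 0.19.
P(L) = P(L|W1)·P(W1) + P(L|W2)·P(W2) + P(L|W3)·P(W3) + P(L|W4)·P(W4) + P(L|W5)·P(W5) + P(L|W6)·P(W6)
      = 0.209·0.19 + 0.075·0.11 + 0.045·0.15 + 0.102·0.4 + 0.232·0.05 + 0.242·0.1
      = 0.03971 + 0.00825 + 0.00675 + 0.0408 + 0.0116 + 0.0242 = 0.13131

0.1313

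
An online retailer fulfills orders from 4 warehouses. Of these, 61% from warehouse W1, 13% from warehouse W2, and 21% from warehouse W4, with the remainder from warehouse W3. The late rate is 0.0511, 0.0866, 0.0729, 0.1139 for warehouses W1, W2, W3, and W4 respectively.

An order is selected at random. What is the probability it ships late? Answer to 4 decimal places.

0.0700

P(W3) = 1 − (0.61 + 0.13 + 0.21) = 0.05.
P(L) = P(L|W1)·P(W1) + P(L|W2)·P(W2) + P(L|W3)·P(W3) + P(L|W4)·P(W4)
      = 0.0511·0.61 + 0.0866·0.13 + 0.0729·0.05 + 0.1139·0.21
      = 0.031171 + 0.011258 + 0.003645 + 0.023919 = 0.069993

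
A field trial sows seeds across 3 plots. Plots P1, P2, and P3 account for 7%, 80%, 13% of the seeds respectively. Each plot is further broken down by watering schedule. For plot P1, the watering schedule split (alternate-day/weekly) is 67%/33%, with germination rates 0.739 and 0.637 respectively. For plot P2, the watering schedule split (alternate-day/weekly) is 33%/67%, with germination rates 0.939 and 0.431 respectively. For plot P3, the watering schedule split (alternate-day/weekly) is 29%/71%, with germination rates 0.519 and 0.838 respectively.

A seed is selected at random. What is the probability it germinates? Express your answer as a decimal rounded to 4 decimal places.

P(G|P1) = 0.67·0.739 + 0.33·0.637 = 0.49513 + 0.21021 = 0.70534
P(G|P2) = 0.33·0.939 + 0.67·0.431 = 0.30987 + 0.28877 = 0.59864
P(G|P3) = 0.29·0.519 + 0.71·0.838 = 0.15051 + 0.59498 = 0.74549
By total probability over the outer partition,
P(G) = 0.07·0.70534 + 0.8·0.59864 + 0.13·0.74549
      = 0.0493738 + 0.478912 + 0.0969137 = 0.6251995

P(G) ≈ 0.6252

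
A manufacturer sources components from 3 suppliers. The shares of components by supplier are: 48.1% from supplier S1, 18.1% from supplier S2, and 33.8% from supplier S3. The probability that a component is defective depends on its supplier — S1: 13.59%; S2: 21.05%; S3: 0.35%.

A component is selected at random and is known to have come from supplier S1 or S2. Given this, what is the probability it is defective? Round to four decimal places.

P(D|S) ≈ 0.1563

Let S = {S1, S2}.
P(S) = 0.481 + 0.181 = 0.662.
P(D ∩ S) = 0.1359·0.481 + 0.2105·0.181 = 0.0653679 + 0.0381005 = 0.1034684.
P(D | S) = 0.1034684 / 0.662 = 0.156297…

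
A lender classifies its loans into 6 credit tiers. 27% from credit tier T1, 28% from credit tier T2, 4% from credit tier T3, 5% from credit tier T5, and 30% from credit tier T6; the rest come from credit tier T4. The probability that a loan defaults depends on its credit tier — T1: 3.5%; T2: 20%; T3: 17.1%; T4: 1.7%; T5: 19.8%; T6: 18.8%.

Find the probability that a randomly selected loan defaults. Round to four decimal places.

0.1396

P(T4) = 1 − (0.27 + 0.28 + 0.04 + 0.05 + 0.3) = 0.06.
P(D) = P(D|T1)·P(T1) + P(D|T2)·P(T2) + P(D|T3)·P(T3) + P(D|T4)·P(T4) + P(D|T5)·P(T5) + P(D|T6)·P(T6)
      = 0.035·0.27 + 0.2·0.28 + 0.171·0.04 + 0.017·0.06 + 0.198·0.05 + 0.188·0.3
      = 0.00945 + 0.056 + 0.00684 + 0.00102 + 0.0099 + 0.0564 = 0.13961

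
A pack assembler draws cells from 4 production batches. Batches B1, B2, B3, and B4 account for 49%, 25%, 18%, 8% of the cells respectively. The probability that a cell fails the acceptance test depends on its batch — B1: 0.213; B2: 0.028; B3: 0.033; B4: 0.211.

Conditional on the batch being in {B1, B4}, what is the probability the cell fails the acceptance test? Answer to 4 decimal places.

Let S = {B1, B4}.
P(S) = 0.49 + 0.08 = 0.57.
P(F ∩ S) = 0.213·0.49 + 0.211·0.08 = 0.10437 + 0.01688 = 0.12125.
P(F | S) = 0.12125 / 0.57 = 0.212719…

P(F|S) ≈ 0.2127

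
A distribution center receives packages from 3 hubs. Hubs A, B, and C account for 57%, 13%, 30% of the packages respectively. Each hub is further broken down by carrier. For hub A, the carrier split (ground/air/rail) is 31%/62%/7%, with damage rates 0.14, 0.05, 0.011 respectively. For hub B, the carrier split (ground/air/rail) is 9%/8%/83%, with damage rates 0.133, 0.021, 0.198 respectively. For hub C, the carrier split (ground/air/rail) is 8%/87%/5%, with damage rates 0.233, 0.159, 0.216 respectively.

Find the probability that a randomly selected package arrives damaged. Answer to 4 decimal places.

0.1163

P(D|A) = 0.31·0.14 + 0.62·0.05 + 0.07·0.011 = 0.0434 + 0.031 + 0.00077 = 0.07517
P(D|B) = 0.09·0.133 + 0.08·0.021 + 0.83·0.198 = 0.01197 + 0.00168 + 0.16434 = 0.17799
P(D|C) = 0.08·0.233 + 0.87·0.159 + 0.05·0.216 = 0.01864 + 0.13833 + 0.0108 = 0.16777
Then overall,
P(D) = 0.57·0.07517 + 0.13·0.17799 + 0.3·0.16777
      = 0.0428469 + 0.0231387 + 0.050331 = 0.1163166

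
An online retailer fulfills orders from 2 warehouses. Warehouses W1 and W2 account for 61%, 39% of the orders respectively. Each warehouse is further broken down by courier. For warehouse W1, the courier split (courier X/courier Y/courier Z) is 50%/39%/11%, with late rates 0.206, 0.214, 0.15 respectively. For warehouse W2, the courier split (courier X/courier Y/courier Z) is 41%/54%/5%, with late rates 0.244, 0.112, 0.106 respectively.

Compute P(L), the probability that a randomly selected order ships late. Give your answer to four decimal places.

P(L) ≈ 0.1885

P(L|W1) = 0.5·0.206 + 0.39·0.214 + 0.11·0.15 = 0.103 + 0.08346 + 0.0165 = 0.20296
P(L|W2) = 0.41·0.244 + 0.54·0.112 + 0.05·0.106 = 0.10004 + 0.06048 + 0.0053 = 0.16582
By total probability over the outer partition,
P(L) = 0.61·0.20296 + 0.39·0.16582
      = 0.1238056 + 0.0646698 = 0.1884754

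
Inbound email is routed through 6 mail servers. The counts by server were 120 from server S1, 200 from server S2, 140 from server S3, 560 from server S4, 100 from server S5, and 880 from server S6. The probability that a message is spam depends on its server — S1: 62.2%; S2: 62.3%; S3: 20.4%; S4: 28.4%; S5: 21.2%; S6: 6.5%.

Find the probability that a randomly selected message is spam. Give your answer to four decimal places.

Total: 120 + 200 + 140 + 560 + 100 + 880 = 2000.
P(S1) = 120/2000 = 0.06. P(S2) = 200/2000 = 0.1. P(S3) = 140/2000 = 0.07. P(S4) = 560/2000 = 0.28. P(S5) = 100/2000 = 0.05. P(S6) = 880/2000 = 0.44.
P(S) = P(S|S1)·P(S1) + P(S|S2)·P(S2) + P(S|S3)·P(S3) + P(S|S4)·P(S4) + P(S|S5)·P(S5) + P(S|S6)·P(S6)
      = 0.622·0.06 + 0.623·0.1 + 0.204·0.07 + 0.284·0.28 + 0.212·0.05 + 0.065·0.44
      = 0.03732 + 0.0623 + 0.01428 + 0.07952 + 0.0106 + 0.0286 = 0.23262

P(S) ≈ 0.2326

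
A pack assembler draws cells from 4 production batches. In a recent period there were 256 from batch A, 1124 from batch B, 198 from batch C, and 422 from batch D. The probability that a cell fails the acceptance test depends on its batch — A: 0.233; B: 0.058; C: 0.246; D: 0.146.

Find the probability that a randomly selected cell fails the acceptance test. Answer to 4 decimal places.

Total: 256 + 1124 + 198 + 422 = 2000.
P(A) = 256/2000 = 0.128. P(B) = 1124/2000 = 0.562. P(C) = 198/2000 = 0.099. P(D) = 422/2000 = 0.211.
Summing over the partition,
P(F) = P(F|A)·P(A) + P(F|B)·P(B) + P(F|C)·P(C) + P(F|D)·P(D)
      = 0.233·0.128 + 0.058·0.562 + 0.246·0.099 + 0.146·0.211
      = 0.029824 + 0.032596 + 0.024354 + 0.030806 = 0.11758

P(F) ≈ 0.1176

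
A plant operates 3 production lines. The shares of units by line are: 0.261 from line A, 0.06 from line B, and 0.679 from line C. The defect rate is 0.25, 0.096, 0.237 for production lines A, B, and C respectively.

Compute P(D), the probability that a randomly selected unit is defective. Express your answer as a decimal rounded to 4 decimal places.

P(D) ≈ 0.2319

Summing over the partition,
P(D) = P(D|A)·P(A) + P(D|B)·P(B) + P(D|C)·P(C)
      = 0.25·0.261 + 0.096·0.06 + 0.237·0.679
      = 0.06525 + 0.00576 + 0.160923 = 0.231933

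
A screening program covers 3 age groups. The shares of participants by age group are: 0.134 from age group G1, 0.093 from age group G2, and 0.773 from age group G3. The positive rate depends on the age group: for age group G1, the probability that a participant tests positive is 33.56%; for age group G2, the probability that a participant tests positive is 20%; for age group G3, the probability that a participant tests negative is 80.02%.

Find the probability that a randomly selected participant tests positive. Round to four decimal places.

P(T|G3) = 1 − 0.8002 = 0.1998.
P(T) = P(T|G1)·P(G1) + P(T|G2)·P(G2) + P(T|G3)·P(G3)
      = 0.3356·0.134 + 0.2·0.093 + 0.1998·0.773
      = 0.0449704 + 0.0186 + 0.1544454 = 0.2180158

P(T) ≈ 0.2180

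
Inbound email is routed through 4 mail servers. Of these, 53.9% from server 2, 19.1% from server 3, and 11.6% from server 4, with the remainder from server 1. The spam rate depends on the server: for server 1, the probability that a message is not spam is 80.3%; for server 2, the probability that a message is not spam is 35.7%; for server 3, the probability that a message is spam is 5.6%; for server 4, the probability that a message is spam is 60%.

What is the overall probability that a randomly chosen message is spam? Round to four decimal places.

P(S) ≈ 0.4572

P(1) = 1 − (0.539 + 0.191 + 0.116) = 0.154.
P(S|1) = 1 − 0.803 = 0.197.
P(S|2) = 1 − 0.357 = 0.643.
P(S) = P(S|1)·P(1) + P(S|2)·P(2) + P(S|3)·P(3) + P(S|4)·P(4)
      = 0.197·0.154 + 0.643·0.539 + 0.056·0.191 + 0.6·0.116
      = 0.030338 + 0.346577 + 0.010696 + 0.0696 = 0.457211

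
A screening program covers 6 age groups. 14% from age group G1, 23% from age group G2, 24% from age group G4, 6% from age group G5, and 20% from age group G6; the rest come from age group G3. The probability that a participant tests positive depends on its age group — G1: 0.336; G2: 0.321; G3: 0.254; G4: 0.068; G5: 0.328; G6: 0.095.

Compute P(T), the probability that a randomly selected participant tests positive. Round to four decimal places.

P(G3) = 1 − (0.14 + 0.23 + 0.24 + 0.06 + 0.2) = 0.13.
Using total probability over the partition,
P(T) = P(T|G1)·P(G1) + P(T|G2)·P(G2) + P(T|G3)·P(G3) + P(T|G4)·P(G4) + P(T|G5)·P(G5) + P(T|G6)·P(G6)
      = 0.336·0.14 + 0.321·0.23 + 0.254·0.13 + 0.068·0.24 + 0.328·0.06 + 0.095·0.2
      = 0.04704 + 0.07383 + 0.03302 + 0.01632 + 0.01968 + 0.019 = 0.20889

P(T) ≈ 0.2089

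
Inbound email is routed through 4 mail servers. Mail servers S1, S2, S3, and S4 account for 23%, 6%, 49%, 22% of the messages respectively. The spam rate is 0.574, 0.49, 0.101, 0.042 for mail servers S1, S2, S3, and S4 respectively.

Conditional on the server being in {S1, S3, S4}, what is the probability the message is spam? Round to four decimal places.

Let J = {S1, S3, S4}.
P(J) = 0.23 + 0.49 + 0.22 = 0.94.
P(S ∩ J) = 0.574·0.23 + 0.101·0.49 + 0.042·0.22 = 0.13202 + 0.04949 + 0.00924 = 0.19075.
P(S | J) = 0.19075 / 0.94 = 0.202926…

P(S|J) ≈ 0.2029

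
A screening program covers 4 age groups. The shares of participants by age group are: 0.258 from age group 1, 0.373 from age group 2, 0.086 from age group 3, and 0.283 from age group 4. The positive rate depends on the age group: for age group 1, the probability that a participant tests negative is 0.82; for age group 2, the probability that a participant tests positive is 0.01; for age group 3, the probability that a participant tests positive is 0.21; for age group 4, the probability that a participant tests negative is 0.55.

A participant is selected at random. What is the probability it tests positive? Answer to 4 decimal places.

P(T|1) = 1 − 0.82 = 0.18.
P(T|4) = 1 − 0.55 = 0.45.
P(T) = P(T|1)·P(1) + P(T|2)·P(2) + P(T|3)·P(3) + P(T|4)·P(4)
      = 0.18·0.258 + 0.01·0.373 + 0.21·0.086 + 0.45·0.283
      = 0.04644 + 0.00373 + 0.01806 + 0.12735 = 0.19558

0.1956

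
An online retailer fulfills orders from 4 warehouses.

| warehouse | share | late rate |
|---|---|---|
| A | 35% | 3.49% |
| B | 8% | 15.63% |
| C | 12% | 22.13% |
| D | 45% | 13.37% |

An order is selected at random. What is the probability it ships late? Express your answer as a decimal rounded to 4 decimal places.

P(L) = P(L|A)·P(A) + P(L|B)·P(B) + P(L|C)·P(C) + P(L|D)·P(D)
      = 0.0349·0.35 + 0.1563·0.08 + 0.2213·0.12 + 0.1337·0.45
      = 0.012215 + 0.012504 + 0.026556 + 0.060165 = 0.11144

0.1114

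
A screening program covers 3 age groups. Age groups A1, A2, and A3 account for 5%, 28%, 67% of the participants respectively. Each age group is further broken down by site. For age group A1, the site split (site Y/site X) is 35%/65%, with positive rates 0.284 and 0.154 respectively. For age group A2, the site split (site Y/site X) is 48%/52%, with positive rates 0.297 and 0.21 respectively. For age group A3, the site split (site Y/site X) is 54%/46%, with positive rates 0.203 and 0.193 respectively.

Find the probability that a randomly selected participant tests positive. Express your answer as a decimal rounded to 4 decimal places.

0.2134

P(T|A1) = 0.35·0.284 + 0.65·0.154 = 0.0994 + 0.1001 = 0.1995
P(T|A2) = 0.48·0.297 + 0.52·0.21 = 0.14256 + 0.1092 = 0.25176
P(T|A3) = 0.54·0.203 + 0.46·0.193 = 0.10962 + 0.08878 = 0.1984
Then overall,
P(T) = 0.05·0.1995 + 0.28·0.25176 + 0.67·0.1984
      = 0.009975 + 0.0704928 + 0.132928 = 0.2133958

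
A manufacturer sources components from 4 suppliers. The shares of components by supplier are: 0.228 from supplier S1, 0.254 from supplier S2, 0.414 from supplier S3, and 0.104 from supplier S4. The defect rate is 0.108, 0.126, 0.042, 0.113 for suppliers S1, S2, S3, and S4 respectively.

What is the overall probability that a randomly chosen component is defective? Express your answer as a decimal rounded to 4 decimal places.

0.0858

Summing over the partition,
P(D) = P(D|S1)·P(S1) + P(D|S2)·P(S2) + P(D|S3)·P(S3) + P(D|S4)·P(S4)
      = 0.108·0.228 + 0.126·0.254 + 0.042·0.414 + 0.113·0.104
      = 0.024624 + 0.032004 + 0.017388 + 0.011752 = 0.085768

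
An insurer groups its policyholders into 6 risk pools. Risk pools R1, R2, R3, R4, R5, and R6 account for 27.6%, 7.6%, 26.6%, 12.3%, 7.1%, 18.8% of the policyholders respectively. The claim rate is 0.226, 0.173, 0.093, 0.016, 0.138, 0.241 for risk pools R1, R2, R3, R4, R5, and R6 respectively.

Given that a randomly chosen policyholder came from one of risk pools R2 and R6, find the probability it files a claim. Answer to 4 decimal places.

P(C|S) ≈ 0.2214

Let S = {R2, R6}.
P(S) = 0.076 + 0.188 = 0.264.
P(C ∩ S) = 0.173·0.076 + 0.241·0.188 = 0.013148 + 0.045308 = 0.058456.
P(C | S) = 0.058456 / 0.264 = 0.221424…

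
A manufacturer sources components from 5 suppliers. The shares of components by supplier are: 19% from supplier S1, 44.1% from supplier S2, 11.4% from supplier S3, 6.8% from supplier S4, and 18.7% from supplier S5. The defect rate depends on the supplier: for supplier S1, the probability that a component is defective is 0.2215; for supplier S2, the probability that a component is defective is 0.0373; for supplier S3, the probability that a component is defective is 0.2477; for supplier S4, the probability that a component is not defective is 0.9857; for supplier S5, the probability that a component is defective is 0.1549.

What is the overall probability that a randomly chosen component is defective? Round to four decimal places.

P(D) ≈ 0.1167

P(D|S4) = 1 − 0.9857 = 0.0143.
By the law of total probability,
P(D) = P(D|S1)·P(S1) + P(D|S2)·P(S2) + P(D|S3)·P(S3) + P(D|S4)·P(S4) + P(D|S5)·P(S5)
      = 0.2215·0.19 + 0.0373·0.441 + 0.2477·0.114 + 0.0143·0.068 + 0.1549·0.187
      = 0.042085 + 0.0164493 + 0.0282378 + 0.0009724 + 0.0289663 = 0.1167108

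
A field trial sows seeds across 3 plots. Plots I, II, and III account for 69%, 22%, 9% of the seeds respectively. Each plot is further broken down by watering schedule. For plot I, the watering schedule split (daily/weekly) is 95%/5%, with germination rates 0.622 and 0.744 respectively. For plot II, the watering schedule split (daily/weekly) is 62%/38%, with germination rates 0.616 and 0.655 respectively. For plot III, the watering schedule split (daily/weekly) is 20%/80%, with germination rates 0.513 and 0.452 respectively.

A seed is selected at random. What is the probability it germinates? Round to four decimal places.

P(G) ≈ 0.6139

P(G|I) = 0.95·0.622 + 0.05·0.744 = 0.5909 + 0.0372 = 0.6281
P(G|II) = 0.62·0.616 + 0.38·0.655 = 0.38192 + 0.2489 = 0.63082
P(G|III) = 0.2·0.513 + 0.8·0.452 = 0.1026 + 0.3616 = 0.4642
Then overall,
P(G) = 0.69·0.6281 + 0.22·0.63082 + 0.09·0.4642
      = 0.433389 + 0.1387804 + 0.041778 = 0.6139474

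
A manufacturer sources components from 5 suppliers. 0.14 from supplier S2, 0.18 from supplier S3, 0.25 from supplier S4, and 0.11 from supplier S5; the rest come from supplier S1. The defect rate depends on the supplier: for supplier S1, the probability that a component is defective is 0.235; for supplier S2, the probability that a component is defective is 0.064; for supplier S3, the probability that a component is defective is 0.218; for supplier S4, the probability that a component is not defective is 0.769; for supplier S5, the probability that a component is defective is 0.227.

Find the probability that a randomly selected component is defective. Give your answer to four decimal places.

0.2061

P(S1) = 1 − (0.14 + 0.18 + 0.25 + 0.11) = 0.32.
P(D|S4) = 1 − 0.769 = 0.231.
P(D) = P(D|S1)·P(S1) + P(D|S2)·P(S2) + P(D|S3)·P(S3) + P(D|S4)·P(S4) + P(D|S5)·P(S5)
      = 0.235·0.32 + 0.064·0.14 + 0.218·0.18 + 0.231·0.25 + 0.227·0.11
      = 0.0752 + 0.00896 + 0.03924 + 0.05775 + 0.02497 = 0.20612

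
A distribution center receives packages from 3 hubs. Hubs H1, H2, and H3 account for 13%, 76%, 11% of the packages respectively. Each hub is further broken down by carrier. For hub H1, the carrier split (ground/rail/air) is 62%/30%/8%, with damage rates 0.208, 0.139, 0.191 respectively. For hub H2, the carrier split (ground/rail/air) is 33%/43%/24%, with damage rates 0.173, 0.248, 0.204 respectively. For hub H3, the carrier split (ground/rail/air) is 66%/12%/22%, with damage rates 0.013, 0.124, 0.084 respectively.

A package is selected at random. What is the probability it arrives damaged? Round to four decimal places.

P(D|H1) = 0.62·0.208 + 0.3·0.139 + 0.08·0.191 = 0.12896 + 0.0417 + 0.01528 = 0.18594
P(D|H2) = 0.33·0.173 + 0.43·0.248 + 0.24·0.204 = 0.05709 + 0.10664 + 0.04896 = 0.21269
P(D|H3) = 0.66·0.013 + 0.12·0.124 + 0.22·0.084 = 0.00858 + 0.01488 + 0.01848 = 0.04194
Then overall,
P(D) = 0.13·0.18594 + 0.76·0.21269 + 0.11·0.04194
      = 0.0241722 + 0.1616444 + 0.0046134 = 0.19043

0.1904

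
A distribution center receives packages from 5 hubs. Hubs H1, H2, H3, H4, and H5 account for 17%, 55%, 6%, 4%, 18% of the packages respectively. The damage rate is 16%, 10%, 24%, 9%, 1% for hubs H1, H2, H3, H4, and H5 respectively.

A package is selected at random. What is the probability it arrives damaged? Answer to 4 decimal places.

P(D) ≈ 0.1020

P(D) = P(D|H1)·P(H1) + P(D|H2)·P(H2) + P(D|H3)·P(H3) + P(D|H4)·P(H4) + P(D|H5)·P(H5)
      = 0.16·0.17 + 0.1·0.55 + 0.24·0.06 + 0.09·0.04 + 0.01·0.18
      = 0.0272 + 0.055 + 0.0144 + 0.0036 + 0.0018 = 0.102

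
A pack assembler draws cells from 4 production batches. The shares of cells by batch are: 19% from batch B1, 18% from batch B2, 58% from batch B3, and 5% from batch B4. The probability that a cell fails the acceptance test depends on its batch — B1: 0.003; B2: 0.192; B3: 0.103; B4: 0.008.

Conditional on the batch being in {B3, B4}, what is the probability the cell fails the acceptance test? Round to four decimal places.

Let S = {B3, B4}.
P(S) = 0.58 + 0.05 = 0.63.
P(F ∩ S) = 0.103·0.58 + 0.008·0.05 = 0.05974 + 0.0004 = 0.06014.
P(F | S) = 0.06014 / 0.63 = 0.095460…

0.0955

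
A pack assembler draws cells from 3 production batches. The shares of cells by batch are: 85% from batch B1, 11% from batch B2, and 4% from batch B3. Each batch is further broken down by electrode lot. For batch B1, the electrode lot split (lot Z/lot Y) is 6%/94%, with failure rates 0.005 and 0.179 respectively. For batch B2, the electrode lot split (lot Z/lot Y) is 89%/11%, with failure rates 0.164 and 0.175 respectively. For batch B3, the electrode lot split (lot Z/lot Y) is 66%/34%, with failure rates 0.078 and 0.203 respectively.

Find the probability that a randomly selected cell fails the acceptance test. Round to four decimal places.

P(F) ≈ 0.1663

P(F|B1) = 0.06·0.005 + 0.94·0.179 = 0.0003 + 0.16826 = 0.16856
P(F|B2) = 0.89·0.164 + 0.11·0.175 = 0.14596 + 0.01925 = 0.16521
P(F|B3) = 0.66·0.078 + 0.34·0.203 = 0.05148 + 0.06902 = 0.1205
Then overall,
P(F) = 0.85·0.16856 + 0.11·0.16521 + 0.04·0.1205
      = 0.143276 + 0.0181731 + 0.00482 = 0.1662691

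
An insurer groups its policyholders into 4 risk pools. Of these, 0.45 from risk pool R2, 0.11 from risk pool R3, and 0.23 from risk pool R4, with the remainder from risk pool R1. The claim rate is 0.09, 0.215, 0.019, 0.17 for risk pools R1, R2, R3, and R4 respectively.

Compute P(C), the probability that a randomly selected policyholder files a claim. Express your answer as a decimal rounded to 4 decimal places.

P(R1) = 1 − (0.45 + 0.11 + 0.23) = 0.21.
P(C) = P(C|R1)·P(R1) + P(C|R2)·P(R2) + P(C|R3)·P(R3) + P(C|R4)·P(R4)
      = 0.09·0.21 + 0.215·0.45 + 0.019·0.11 + 0.17·0.23
      = 0.0189 + 0.09675 + 0.00209 + 0.0391 = 0.15684

0.1568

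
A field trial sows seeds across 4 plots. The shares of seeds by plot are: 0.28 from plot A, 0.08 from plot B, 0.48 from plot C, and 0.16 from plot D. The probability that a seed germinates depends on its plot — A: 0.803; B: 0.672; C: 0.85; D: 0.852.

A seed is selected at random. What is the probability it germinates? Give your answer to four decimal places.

P(G) ≈ 0.8229

P(G) = P(G|A)·P(A) + P(G|B)·P(B) + P(G|C)·P(C) + P(G|D)·P(D)
      = 0.803·0.28 + 0.672·0.08 + 0.85·0.48 + 0.852·0.16
      = 0.22484 + 0.05376 + 0.408 + 0.13632 = 0.82292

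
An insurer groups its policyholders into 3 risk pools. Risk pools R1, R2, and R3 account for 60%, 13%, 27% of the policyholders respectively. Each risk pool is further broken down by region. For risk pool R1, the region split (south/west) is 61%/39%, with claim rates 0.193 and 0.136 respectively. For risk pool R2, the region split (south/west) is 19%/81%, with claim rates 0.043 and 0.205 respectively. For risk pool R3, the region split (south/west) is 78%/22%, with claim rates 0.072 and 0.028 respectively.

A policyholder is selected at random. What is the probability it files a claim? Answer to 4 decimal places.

P(C|R1) = 0.61·0.193 + 0.39·0.136 = 0.11773 + 0.05304 = 0.17077
P(C|R2) = 0.19·0.043 + 0.81·0.205 = 0.00817 + 0.16605 = 0.17422
P(C|R3) = 0.78·0.072 + 0.22·0.028 = 0.05616 + 0.00616 = 0.06232
By total probability over the outer partition,
P(C) = 0.6·0.17077 + 0.13·0.17422 + 0.27·0.06232
      = 0.102462 + 0.0226486 + 0.0168264 = 0.141937

0.1419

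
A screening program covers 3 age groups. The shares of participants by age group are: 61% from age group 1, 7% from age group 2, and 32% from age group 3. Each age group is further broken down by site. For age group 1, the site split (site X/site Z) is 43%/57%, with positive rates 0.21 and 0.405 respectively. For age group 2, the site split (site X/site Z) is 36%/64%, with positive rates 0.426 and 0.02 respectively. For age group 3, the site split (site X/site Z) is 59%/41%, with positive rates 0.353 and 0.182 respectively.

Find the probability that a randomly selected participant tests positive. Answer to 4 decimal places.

0.2981

P(T|1) = 0.43·0.21 + 0.57·0.405 = 0.0903 + 0.23085 = 0.32115
P(T|2) = 0.36·0.426 + 0.64·0.02 = 0.15336 + 0.0128 = 0.16616
P(T|3) = 0.59·0.353 + 0.41·0.182 = 0.20827 + 0.07462 = 0.28289
Then overall,
P(T) = 0.61·0.32115 + 0.07·0.16616 + 0.32·0.28289
      = 0.1959015 + 0.0116312 + 0.0905248 = 0.2980575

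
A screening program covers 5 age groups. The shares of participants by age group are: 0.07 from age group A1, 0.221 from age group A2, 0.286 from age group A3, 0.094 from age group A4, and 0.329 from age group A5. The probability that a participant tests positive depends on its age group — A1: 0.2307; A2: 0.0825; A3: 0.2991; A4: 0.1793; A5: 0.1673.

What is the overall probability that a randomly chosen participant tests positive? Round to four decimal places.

P(T) = P(T|A1)·P(A1) + P(T|A2)·P(A2) + P(T|A3)·P(A3) + P(T|A4)·P(A4) + P(T|A5)·P(A5)
      = 0.2307·0.07 + 0.0825·0.221 + 0.2991·0.286 + 0.1793·0.094 + 0.1673·0.329
      = 0.016149 + 0.0182325 + 0.0855426 + 0.0168542 + 0.0550417 = 0.19182

0.1918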